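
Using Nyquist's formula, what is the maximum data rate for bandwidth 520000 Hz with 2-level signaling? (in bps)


Rate = 2 * B * log2(M) = 2 * 520000 * 1.0 = 1040000.0

1040000.0 bps


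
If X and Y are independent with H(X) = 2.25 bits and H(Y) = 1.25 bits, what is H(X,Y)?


For independent variables, H(X,Y) = H(X) + H(Y) = 2.25 + 1.25 = 3.5

3.5 bits


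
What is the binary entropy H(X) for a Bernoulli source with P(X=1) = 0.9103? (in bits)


H = -p*log2(p) - (1-p)*log2(1-p). -0.9103*log2(0.9103) = 0.123424; -0.0897*log2(0.0897) = 0.312044. H = 0.123424 + 0.312044 = 0.4355

0.4355 bits


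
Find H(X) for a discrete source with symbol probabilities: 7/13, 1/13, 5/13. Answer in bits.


H = -sum(p_i * log2(p_i)). Terms: -(7/13)*log2(7/13) = 0.480892; -(1/13)*log2(1/13) = 0.284649; -(5/13)*log2(5/13) = 0.530197. H = 0.480892 + 0.284649 + 0.530197 = 1.2957

1.2957 bits


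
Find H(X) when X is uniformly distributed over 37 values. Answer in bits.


H = log2(n) = log2(37) = 5.2095

5.2095 bits


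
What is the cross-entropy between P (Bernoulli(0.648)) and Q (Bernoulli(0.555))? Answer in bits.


H(P,Q) = -p*log2(q) - (1-p)*log2(1-q). -0.648*log2(0.555) = 0.550437; -0.352*log2(0.445) = 0.411179. H(P,Q) = 0.550437 + 0.411179 = 0.9616

0.9616 bits


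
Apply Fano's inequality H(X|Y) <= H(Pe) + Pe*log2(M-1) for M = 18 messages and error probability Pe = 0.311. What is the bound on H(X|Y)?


H(Pe) = -Pe*log2(Pe) - (1-Pe)*log2(1-Pe) = -0.311*log2(0.311) - 0.689*log2(0.689) = 0.524039 + 0.370285 = 0.8943. Pe*log2(M-1) = 0.311*log2(17) = 1.271201. Bound = H(Pe) + Pe*log2(M-1) = 0.524039 + 0.370285 + 1.271201 = 2.1655

2.1655 bits


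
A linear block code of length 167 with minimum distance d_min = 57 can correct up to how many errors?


Correction capability = floor((d-1)/2) = floor((57-1)/2) = 28

28 errors


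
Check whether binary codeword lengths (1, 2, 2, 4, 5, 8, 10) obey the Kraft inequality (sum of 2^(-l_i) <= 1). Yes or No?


Kraft sum = sum(2^(-l_i)) = 1.0986, need <= 1. Result: violated (a binary prefix-free code with these lengths cannot exist)

No


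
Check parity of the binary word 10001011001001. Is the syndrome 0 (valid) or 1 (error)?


Syndrome = XOR of all bits = 1 XOR 0 XOR 0 XOR 0 XOR 1 XOR 0 XOR 1 XOR 1 XOR 0 XOR 0 XOR 1 XOR 0 XOR 0 XOR 1 = 0

0


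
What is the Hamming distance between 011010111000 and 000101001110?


Count differing positions: . ^ ^ ^ ^ ^ ^ ^ . ^ ^ . = 9 differences

9


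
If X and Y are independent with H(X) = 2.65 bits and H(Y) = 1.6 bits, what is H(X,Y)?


For independent variables, H(X,Y) = H(X) + H(Y) = 2.65 + 1.6 = 4.25

4.25 bits


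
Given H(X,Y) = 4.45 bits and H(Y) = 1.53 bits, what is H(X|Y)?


H(X|Y) = H(X,Y) - H(Y) = 4.45 - 1.53 = 2.92

2.92 bits


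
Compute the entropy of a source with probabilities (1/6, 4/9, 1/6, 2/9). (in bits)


H = -sum(p_i * log2(p_i)). Terms: -(1/6)*log2(1/6) = 0.430827; -(4/9)*log2(4/9) = 0.519967; -(1/6)*log2(1/6) = 0.430827; -(2/9)*log2(2/9) = 0.482206. H = 0.430827 + 0.519967 + 0.430827 + 0.482206 = 1.8638

1.8638 bits


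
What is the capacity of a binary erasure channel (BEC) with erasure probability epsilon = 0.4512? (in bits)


C = 1 - epsilon = 1 - 0.4512 = 0.5488

0.5488 bits


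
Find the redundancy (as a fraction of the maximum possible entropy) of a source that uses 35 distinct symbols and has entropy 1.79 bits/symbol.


H_max = log2(K) = log2(35) = 5.1293 bits/symbol. Redundancy = 1 - H/H_max = 1 - 1.79/5.1293 = 1 - 0.349 = 0.651

0.651


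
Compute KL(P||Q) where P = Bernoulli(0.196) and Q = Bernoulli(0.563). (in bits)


KL = p*log2(p/q) + (1-p)*log2((1-p)/(1-q)) = 0.196*log2(0.196/0.563) + 0.804*log2(0.804/0.437) = 0.4088

0.4088 bits


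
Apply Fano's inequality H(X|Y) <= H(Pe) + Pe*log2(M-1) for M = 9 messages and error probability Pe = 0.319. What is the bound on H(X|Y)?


H(Pe) = -Pe*log2(Pe) - (1-Pe)*log2(1-Pe) = -0.319*log2(0.319) - 0.681*log2(0.681) = 0.525831 + 0.377460 = 0.9033. Pe*log2(M-1) = 0.319*log2(8) = 0.957000. Bound = H(Pe) + Pe*log2(M-1) = 0.525831 + 0.377460 + 0.957000 = 1.8603

1.8603 bits


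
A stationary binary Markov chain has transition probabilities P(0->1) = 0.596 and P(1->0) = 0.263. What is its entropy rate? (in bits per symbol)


Stationary distribution: pi_0 = p10/(p01+p10) = 0.3062, pi_1 = 0.6938. Entropy rate H' = pi_0*H(p01) + pi_1*H(p10) = 0.3062*0.9732 + 0.6938*0.8312 = 0.8747

0.8747 bits/symbol


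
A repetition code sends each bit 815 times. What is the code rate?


Rate = k/n = 1/815

1/815


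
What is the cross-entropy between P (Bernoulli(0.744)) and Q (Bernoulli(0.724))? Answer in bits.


H(P,Q) = -p*log2(q) - (1-p)*log2(1-q). -0.744*log2(0.724) = 0.346658; -0.256*log2(0.276) = 0.475459. H(P,Q) = 0.346658 + 0.475459 = 0.8221

0.8221 bits


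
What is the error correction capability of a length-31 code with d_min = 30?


Correction capability = floor((d-1)/2) = floor((30-1)/2) = 14

14 errors


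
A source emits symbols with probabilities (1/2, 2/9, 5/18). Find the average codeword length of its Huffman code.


Huffman construction (repeatedly merge the two least-probable nodes; each merge adds 1 bit to every symbol beneath it): 2/9 + 5/18 = 1/2; 1/2 + 1/2 = 1. Resulting codeword lengths (in the order the probabilities were given): (1, 2, 2). L_avg = sum(p_i * l_i) = 1/2*1 + 2/9*2 + 5/18*2 = 3/2 = 1.5

1.5 bits


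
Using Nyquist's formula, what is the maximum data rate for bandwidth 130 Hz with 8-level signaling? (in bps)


Rate = 2 * B * log2(M) = 2 * 130 * 3.0 = 780.0

780.0 bps


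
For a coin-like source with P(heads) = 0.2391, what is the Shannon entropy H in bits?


H = -p*log2(p) - (1-p)*log2(1-p). -0.2391*log2(0.2391) = 0.493577; -0.7609*log2(0.7609) = 0.299963. H = 0.493577 + 0.299963 = 0.7935

0.7935 bits


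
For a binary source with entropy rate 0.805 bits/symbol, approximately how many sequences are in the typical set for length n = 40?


log2|A_typical| = nH = 40 * 0.805 = 32.2, so |A_typical| ~ 2^32.2 = 4.934e+09

4.934e+09


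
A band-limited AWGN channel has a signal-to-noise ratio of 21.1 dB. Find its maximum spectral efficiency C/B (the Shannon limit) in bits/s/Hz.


SNR_linear = 10^(21.1/10) = 128.825; C/B = log2(1 + SNR_linear) = log2(1 + 128.825) = 7.0204

7.0204 bits/s/Hz


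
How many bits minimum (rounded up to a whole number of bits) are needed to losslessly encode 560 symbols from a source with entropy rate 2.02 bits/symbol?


Minimum bits >= n * H = 560 * 2.02 = 1131.2, rounded up to a whole number of bits = 1132

1132 bits


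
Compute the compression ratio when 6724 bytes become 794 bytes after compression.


Ratio = original / compressed = 6724 / 794 = 8.4685

8.4685


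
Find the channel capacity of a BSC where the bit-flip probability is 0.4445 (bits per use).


H(p) = -p*log2(p) - (1-p)*log2(1-p) = -0.4445*log2(0.4445) - 0.5555*log2(0.5555) = 0.519952 + 0.471142 = 0.9911. C = 1 - H(p) = 1 - 0.9911 = 0.0089

0.0089 bits


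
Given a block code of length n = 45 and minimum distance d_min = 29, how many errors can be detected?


Detection capability = d_min - 1 = 29 - 1 = 28

28 errors


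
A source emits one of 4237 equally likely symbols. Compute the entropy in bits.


H = log2(n) = log2(4237) = 12.0488

12.0488 bits


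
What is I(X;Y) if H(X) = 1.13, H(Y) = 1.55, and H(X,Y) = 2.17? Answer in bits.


I(X;Y) = H(X) + H(Y) - H(X,Y) = 1.13 + 1.55 - 2.17 = 0.51

0.51 bits


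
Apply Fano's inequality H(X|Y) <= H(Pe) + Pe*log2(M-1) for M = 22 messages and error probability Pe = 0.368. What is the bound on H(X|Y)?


H(Pe) = -Pe*log2(Pe) - (1-Pe)*log2(1-Pe) = -0.368*log2(0.368) - 0.632*log2(0.632) = 0.530738 + 0.418386 = 0.9491. Pe*log2(M-1) = 0.368*log2(21) = 1.616373. Bound = H(Pe) + Pe*log2(M-1) = 0.530738 + 0.418386 + 1.616373 = 2.5655

2.5655 bits


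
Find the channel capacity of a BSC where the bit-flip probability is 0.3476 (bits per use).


H(p) = -p*log2(p) - (1-p)*log2(1-p) = -0.3476*log2(0.3476) - 0.6524*log2(0.6524) = 0.529916 + 0.401990 = 0.9319. C = 1 - H(p) = 1 - 0.9319 = 0.0681

0.0681 bits


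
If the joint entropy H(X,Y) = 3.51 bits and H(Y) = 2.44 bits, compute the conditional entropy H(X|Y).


H(X|Y) = H(X,Y) - H(Y) = 3.51 - 2.44 = 1.07

1.07 bits


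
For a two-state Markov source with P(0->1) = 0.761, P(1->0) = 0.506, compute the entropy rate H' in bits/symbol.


Stationary distribution: pi_0 = p10/(p01+p10) = 0.3994, pi_1 = 0.6006. Entropy rate H' = pi_0*H(p01) + pi_1*H(p10) = 0.3994*0.7934 + 0.6006*0.9999 = 0.9174

0.9174 bits/symbol


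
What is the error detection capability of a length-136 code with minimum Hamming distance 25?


Detection capability = d_min - 1 = 25 - 1 = 24

24 errors


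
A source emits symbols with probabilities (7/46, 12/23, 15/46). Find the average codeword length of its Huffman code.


Huffman construction (repeatedly merge the two least-probable nodes; each merge adds 1 bit to every symbol beneath it): 7/46 + 15/46 = 11/23; 11/23 + 12/23 = 1. Resulting codeword lengths (in the order the probabilities were given): (2, 1, 2). L_avg = sum(p_i * l_i) = 7/46*2 + 12/23*1 + 15/46*2 = 34/23 = 1.4783

1.4783 bits


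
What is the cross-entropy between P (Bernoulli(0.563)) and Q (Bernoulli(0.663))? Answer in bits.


H(P,Q) = -p*log2(q) - (1-p)*log2(1-q). -0.563*log2(0.663) = 0.333814; -0.437*log2(0.337) = 0.685731. H(P,Q) = 0.333814 + 0.685731 = 1.0195

1.0195 bits


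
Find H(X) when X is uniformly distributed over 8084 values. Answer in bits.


H = log2(n) = log2(8084) = 12.9809

12.9809 bits


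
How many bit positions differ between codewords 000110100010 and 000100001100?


Count differing positions: . . . . ^ . ^ . ^ ^ ^ . = 5 differences

5


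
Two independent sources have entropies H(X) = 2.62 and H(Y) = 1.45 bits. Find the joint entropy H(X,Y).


For independent variables, H(X,Y) = H(X) + H(Y) = 2.62 + 1.45 = 4.07

4.07 bits


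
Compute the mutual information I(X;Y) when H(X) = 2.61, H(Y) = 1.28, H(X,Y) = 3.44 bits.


I(X;Y) = H(X) + H(Y) - H(X,Y) = 2.61 + 1.28 - 3.44 = 0.45

0.45 bits


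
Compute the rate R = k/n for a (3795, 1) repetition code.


Rate = k/n = 1/3795

1/3795


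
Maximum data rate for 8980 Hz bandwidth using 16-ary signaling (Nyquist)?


Rate = 2 * B * log2(M) = 2 * 8980 * 4.0 = 71840.0

71840.0 bps


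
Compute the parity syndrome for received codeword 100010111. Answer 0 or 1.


Syndrome = XOR of all bits = 1 XOR 0 XOR 0 XOR 0 XOR 1 XOR 0 XOR 1 XOR 1 XOR 1 = 1

1


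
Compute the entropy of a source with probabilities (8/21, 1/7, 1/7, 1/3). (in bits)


H = -sum(p_i * log2(p_i)). Terms: -(8/21)*log2(8/21) = 0.530407; -(1/7)*log2(1/7) = 0.401051; -(1/7)*log2(1/7) = 0.401051; -(1/3)*log2(1/3) = 0.528321. H = 0.530407 + 0.401051 + 0.401051 + 0.528321 = 1.8608

1.8608 bits


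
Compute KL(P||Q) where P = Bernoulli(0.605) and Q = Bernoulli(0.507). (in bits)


KL = p*log2(p/q) + (1-p)*log2((1-p)/(1-q)) = 0.605*log2(0.605/0.507) + 0.395*log2(0.395/0.493) = 0.0279

0.0279 bits


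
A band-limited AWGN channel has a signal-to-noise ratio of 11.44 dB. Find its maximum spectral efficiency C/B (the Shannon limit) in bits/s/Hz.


SNR_linear = 10^(11.44/10) = 13.9316; C/B = log2(1 + SNR_linear) = log2(1 + 13.9316) = 3.9003

3.9003 bits/s/Hz


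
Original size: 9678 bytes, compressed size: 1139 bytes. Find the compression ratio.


Ratio = original / compressed = 9678 / 1139 = 8.4969

8.4969


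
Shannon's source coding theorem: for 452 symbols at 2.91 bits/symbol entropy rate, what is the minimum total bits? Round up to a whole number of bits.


Minimum bits >= n * H = 452 * 2.91 = 1315.32, rounded up to a whole number of bits = 1316

1316 bits


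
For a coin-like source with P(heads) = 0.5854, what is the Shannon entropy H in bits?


H = -p*log2(p) - (1-p)*log2(1-p). -0.5854*log2(0.5854) = 0.452225; -0.4146*log2(0.4146) = 0.526628. H = 0.452225 + 0.526628 = 0.9789

0.9789 bits


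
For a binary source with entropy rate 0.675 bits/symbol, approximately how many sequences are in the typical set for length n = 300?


log2|A_typical| = nH = 300 * 0.675 = 202.5, so |A_typical| ~ 2^202.5 = 9.090e+60

9.090e+60


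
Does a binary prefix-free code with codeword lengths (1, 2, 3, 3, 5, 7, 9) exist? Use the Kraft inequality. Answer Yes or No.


Kraft sum = sum(2^(-l_i)) = 1.041, need <= 1. Result: violated (a binary prefix-free code with these lengths cannot exist)

No


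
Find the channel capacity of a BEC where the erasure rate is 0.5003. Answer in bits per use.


C = 1 - epsilon = 1 - 0.5003 = 0.4997

0.4997 bits


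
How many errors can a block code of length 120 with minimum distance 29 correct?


Correction capability = floor((d-1)/2) = floor((29-1)/2) = 14

14 errors


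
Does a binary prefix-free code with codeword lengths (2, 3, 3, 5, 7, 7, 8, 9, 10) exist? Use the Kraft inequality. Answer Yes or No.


Kraft sum = sum(2^(-l_i)) = 0.5537, need <= 1. Result: satisfied (a binary prefix-free code with these lengths exists)

Yes


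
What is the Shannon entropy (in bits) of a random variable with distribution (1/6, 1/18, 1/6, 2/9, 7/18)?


H = -sum(p_i * log2(p_i)). Terms: -(1/6)*log2(1/6) = 0.430827; -(1/18)*log2(1/18) = 0.231663; -(1/6)*log2(1/6) = 0.430827; -(2/9)*log2(2/9) = 0.482206; -(7/18)*log2(7/18) = 0.529888. H = 0.430827 + 0.231663 + 0.430827 + 0.482206 + 0.529888 = 2.1054

2.1054 bits


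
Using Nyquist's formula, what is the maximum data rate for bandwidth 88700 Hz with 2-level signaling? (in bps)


Rate = 2 * B * log2(M) = 2 * 88700 * 1.0 = 177400.0

177400.0 bps


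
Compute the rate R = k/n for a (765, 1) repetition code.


Rate = k/n = 1/765

1/765


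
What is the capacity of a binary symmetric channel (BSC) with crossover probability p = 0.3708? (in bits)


H(p) = -p*log2(p) - (1-p)*log2(1-p) = -0.3708*log2(0.3708) - 0.6292*log2(0.6292) = 0.530721 + 0.420563 = 0.9513. C = 1 - H(p) = 1 - 0.9513 = 0.0487

0.0487 bits


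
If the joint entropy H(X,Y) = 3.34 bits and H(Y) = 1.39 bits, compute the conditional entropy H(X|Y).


H(X|Y) = H(X,Y) - H(Y) = 3.34 - 1.39 = 1.95

1.95 bits


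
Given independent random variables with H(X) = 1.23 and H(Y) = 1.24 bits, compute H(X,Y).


For independent variables, H(X,Y) = H(X) + H(Y) = 1.23 + 1.24 = 2.47

2.47 bits


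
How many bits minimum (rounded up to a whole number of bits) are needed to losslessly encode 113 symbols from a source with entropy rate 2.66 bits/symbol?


Minimum bits >= n * H = 113 * 2.66 = 300.58, rounded up to a whole number of bits = 301

301 bits


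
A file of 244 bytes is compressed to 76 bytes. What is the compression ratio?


Ratio = original / compressed = 244 / 76 = 3.2105

3.2105


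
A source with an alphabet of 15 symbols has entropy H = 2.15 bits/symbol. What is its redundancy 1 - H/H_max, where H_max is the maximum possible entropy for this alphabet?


H_max = log2(K) = log2(15) = 3.9069 bits/symbol. Redundancy = 1 - H/H_max = 1 - 2.15/3.9069 = 1 - 0.5503 = 0.4497

0.4497


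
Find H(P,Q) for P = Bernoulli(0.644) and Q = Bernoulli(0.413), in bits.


H(P,Q) = -p*log2(q) - (1-p)*log2(1-q). -0.644*log2(0.413) = 0.821606; -0.356*log2(0.587) = 0.273610. H(P,Q) = 0.821606 + 0.273610 = 1.0952

1.0952 bits


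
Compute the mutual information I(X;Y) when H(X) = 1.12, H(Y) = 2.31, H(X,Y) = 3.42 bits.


I(X;Y) = H(X) + H(Y) - H(X,Y) = 1.12 + 2.31 - 3.42 = 0.01

0.01 bits


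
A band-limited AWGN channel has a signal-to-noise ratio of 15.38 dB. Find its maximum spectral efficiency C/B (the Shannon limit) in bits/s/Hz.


SNR_linear = 10^(15.38/10) = 34.5144; C/B = log2(1 + SNR_linear) = log2(1 + 34.5144) = 5.1503

5.1503 bits/s/Hz


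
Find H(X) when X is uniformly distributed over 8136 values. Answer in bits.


H = log2(n) = log2(8136) = 12.9901

12.9901 bits


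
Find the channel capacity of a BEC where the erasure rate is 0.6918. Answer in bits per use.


C = 1 - epsilon = 1 - 0.6918 = 0.3082

0.3082 bits


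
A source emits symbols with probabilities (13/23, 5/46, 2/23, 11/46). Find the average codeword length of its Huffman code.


Huffman construction (repeatedly merge the two least-probable nodes; each merge adds 1 bit to every symbol beneath it): 2/23 + 5/46 = 9/46; 9/46 + 11/46 = 10/23; 10/23 + 13/23 = 1. Resulting codeword lengths (in the order the probabilities were given): (1, 3, 3, 2). L_avg = sum(p_i * l_i) = 13/23*1 + 5/46*3 + 2/23*3 + 11/46*2 = 75/46 = 1.6304

1.6304 bits


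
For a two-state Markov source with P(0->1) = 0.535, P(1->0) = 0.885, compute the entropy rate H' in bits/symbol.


Stationary distribution: pi_0 = p10/(p01+p10) = 0.6232, pi_1 = 0.3768. Entropy rate H' = pi_0*H(p01) + pi_1*H(p10) = 0.6232*0.9965 + 0.3768*0.5148 = 0.815

0.815 bits/symbol


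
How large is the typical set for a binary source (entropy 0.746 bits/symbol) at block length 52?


log2|A_typical| = nH = 52 * 0.746 = 38.792, so |A_typical| ~ 2^38.792 = 4.759e+11

4.759e+11


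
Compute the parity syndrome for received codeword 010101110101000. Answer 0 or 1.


Syndrome = XOR of all bits = 0 XOR 1 XOR 0 XOR 1 XOR 0 XOR 1 XOR 1 XOR 1 XOR 0 XOR 1 XOR 0 XOR 1 XOR 0 XOR 0 XOR 0 = 1

1


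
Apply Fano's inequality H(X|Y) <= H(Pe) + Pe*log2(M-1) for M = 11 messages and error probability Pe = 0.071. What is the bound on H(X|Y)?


H(Pe) = -Pe*log2(Pe) - (1-Pe)*log2(1-Pe) = -0.071*log2(0.071) - 0.929*log2(0.929) = 0.270939 + 0.098706 = 0.3696. Pe*log2(M-1) = 0.071*log2(10) = 0.235857. Bound = H(Pe) + Pe*log2(M-1) = 0.270939 + 0.098706 + 0.235857 = 0.6055

0.6055 bits


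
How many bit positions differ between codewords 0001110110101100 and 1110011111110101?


Count differing positions: ^ ^ ^ ^ ^ . ^ . . ^ . ^ ^ . . ^ = 10 differences

10


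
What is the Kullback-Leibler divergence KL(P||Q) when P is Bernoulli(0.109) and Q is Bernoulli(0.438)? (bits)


KL = p*log2(p/q) + (1-p)*log2((1-p)/(1-q)) = 0.109*log2(0.109/0.438) + 0.891*log2(0.891/0.562) = 0.3737

0.3737 bits


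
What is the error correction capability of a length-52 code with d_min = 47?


Correction capability = floor((d-1)/2) = floor((47-1)/2) = 23

23 errors


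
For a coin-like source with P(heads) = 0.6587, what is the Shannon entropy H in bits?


H = -p*log2(p) - (1-p)*log2(1-p). -0.6587*log2(0.6587) = 0.396739; -0.3413*log2(0.3413) = 0.529318. H = 0.396739 + 0.529318 = 0.9261

0.9261 bits


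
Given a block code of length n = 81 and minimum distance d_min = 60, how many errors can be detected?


Detection capability = d_min - 1 = 60 - 1 = 59

59 errors


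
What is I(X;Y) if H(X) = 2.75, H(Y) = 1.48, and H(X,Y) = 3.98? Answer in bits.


I(X;Y) = H(X) + H(Y) - H(X,Y) = 2.75 + 1.48 - 3.98 = 0.25

0.25 bits


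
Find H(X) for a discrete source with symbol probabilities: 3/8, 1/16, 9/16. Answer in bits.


H = -sum(p_i * log2(p_i)). Terms: -(3/8)*log2(3/8) = 0.530639; -(1/16)*log2(1/16) = 0.250000; -(9/16)*log2(9/16) = 0.466917. H = 0.530639 + 0.250000 + 0.466917 = 1.2476

1.2476 bits


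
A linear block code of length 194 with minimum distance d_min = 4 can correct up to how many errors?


Correction capability = floor((d-1)/2) = floor((4-1)/2) = 1

1 errors


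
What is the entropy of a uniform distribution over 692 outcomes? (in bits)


H = log2(n) = log2(692) = 9.4346

9.4346 bits


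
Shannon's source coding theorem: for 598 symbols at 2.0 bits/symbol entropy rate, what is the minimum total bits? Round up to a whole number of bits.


Minimum bits >= n * H = 598 * 2.0 = 1196.0, rounded up to a whole number of bits = 1196

1196 bits


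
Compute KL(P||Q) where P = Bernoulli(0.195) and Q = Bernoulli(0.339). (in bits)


KL = p*log2(p/q) + (1-p)*log2((1-p)/(1-q)) = 0.195*log2(0.195/0.339) + 0.805*log2(0.805/0.661) = 0.0733

0.0733 bits


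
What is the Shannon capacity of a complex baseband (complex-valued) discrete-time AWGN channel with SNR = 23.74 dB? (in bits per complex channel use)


SNR_linear = 10^(23.74/10) = 236.592; C = log2(1 + SNR_linear) = log2(1 + 236.592) = 7.8923

7.8923 bits/channel use


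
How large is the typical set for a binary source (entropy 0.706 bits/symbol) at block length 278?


log2|A_typical| = nH = 278 * 0.706 = 196.268, so |A_typical| ~ 2^196.268 = 1.209e+59

1.209e+59


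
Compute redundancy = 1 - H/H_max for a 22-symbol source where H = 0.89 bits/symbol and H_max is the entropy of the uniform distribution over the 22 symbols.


H_max = log2(K) = log2(22) = 4.4594 bits/symbol. Redundancy = 1 - H/H_max = 1 - 0.89/4.4594 = 1 - 0.1996 = 0.8004

0.8004


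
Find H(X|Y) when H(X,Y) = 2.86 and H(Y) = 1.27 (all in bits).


H(X|Y) = H(X,Y) - H(Y) = 2.86 - 1.27 = 1.59

1.59 bits


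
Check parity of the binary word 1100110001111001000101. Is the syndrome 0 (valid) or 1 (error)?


Syndrome = XOR of all bits = 1 XOR 1 XOR 0 XOR 0 XOR 1 XOR 1 XOR 0 XOR 0 XOR 0 XOR 1 XOR 1 XOR 1 XOR 1 XOR 0 XOR 0 XOR 1 XOR 0 XOR 0 XOR 0 XOR 1 XOR 0 XOR 1 = 1

1


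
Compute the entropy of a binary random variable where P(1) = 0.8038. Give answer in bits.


H = -p*log2(p) - (1-p)*log2(1-p). -0.8038*log2(0.8038) = 0.253271; -0.1962*log2(0.1962) = 0.460992. H = 0.253271 + 0.460992 = 0.7143

0.7143 bits


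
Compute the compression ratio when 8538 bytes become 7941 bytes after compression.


Ratio = original / compressed = 8538 / 7941 = 1.0752

1.0752


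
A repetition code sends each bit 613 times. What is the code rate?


Rate = k/n = 1/613

1/613


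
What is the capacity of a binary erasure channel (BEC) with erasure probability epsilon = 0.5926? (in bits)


C = 1 - epsilon = 1 - 0.5926 = 0.4074

0.4074 bits


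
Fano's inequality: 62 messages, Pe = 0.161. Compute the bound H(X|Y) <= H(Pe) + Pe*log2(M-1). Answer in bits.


H(Pe) = -Pe*log2(Pe) - (1-Pe)*log2(1-Pe) = -0.161*log2(0.161) - 0.839*log2(0.839) = 0.424214 + 0.212483 = 0.6367. Pe*log2(M-1) = 0.161*log2(61) = 0.954849. Bound = H(Pe) + Pe*log2(M-1) = 0.424214 + 0.212483 + 0.954849 = 1.5915

1.5915 bits


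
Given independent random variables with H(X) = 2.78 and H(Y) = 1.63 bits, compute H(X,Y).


For independent variables, H(X,Y) = H(X) + H(Y) = 2.78 + 1.63 = 4.41

4.41 bits


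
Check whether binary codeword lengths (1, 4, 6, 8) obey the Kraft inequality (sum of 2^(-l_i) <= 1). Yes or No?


Kraft sum = sum(2^(-l_i)) = 0.582, need <= 1. Result: satisfied (a binary prefix-free code with these lengths exists)

Yes


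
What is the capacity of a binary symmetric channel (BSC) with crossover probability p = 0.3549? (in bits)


H(p) = -p*log2(p) - (1-p)*log2(1-p) = -0.3549*log2(0.3549) - 0.6451*log2(0.6451) = 0.530404 + 0.407965 = 0.9384. C = 1 - H(p) = 1 - 0.9384 = 0.0616

0.0616 bits


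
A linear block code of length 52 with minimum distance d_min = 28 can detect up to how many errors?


Detection capability = d_min - 1 = 28 - 1 = 27

27 errors


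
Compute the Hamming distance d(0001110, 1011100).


Count differing positions: ^ . ^ . . ^ . = 3 differences

3


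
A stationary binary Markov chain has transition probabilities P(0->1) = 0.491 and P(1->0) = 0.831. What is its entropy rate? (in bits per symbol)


Stationary distribution: pi_0 = p10/(p01+p10) = 0.6286, pi_1 = 0.3714. Entropy rate H' = pi_0*H(p01) + pi_1*H(p10) = 0.6286*0.9998 + 0.3714*0.6554 = 0.8719

0.8719 bits/symbol


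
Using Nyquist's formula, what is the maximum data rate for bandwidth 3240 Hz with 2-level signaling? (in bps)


Rate = 2 * B * log2(M) = 2 * 3240 * 1.0 = 6480.0

6480.0 bps


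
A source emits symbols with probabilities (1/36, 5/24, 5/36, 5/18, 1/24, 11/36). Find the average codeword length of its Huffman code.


Huffman construction (repeatedly merge the two least-probable nodes; each merge adds 1 bit to every symbol beneath it): 1/36 + 1/24 = 5/72; 5/72 + 5/36 = 5/24; 5/24 + 5/24 = 5/12; 5/18 + 11/36 = 7/12; 5/12 + 7/12 = 1. Resulting codeword lengths (in the order the probabilities were given): (4, 2, 3, 2, 4, 2). L_avg = sum(p_i * l_i) = 1/36*4 + 5/24*2 + 5/36*3 + 5/18*2 + 1/24*4 + 11/36*2 = 41/18 = 2.2778

2.2778 bits


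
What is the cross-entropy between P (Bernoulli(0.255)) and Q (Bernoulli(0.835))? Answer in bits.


H(P,Q) = -p*log2(q) - (1-p)*log2(1-q). -0.255*log2(0.835) = 0.066339; -0.745*log2(0.165) = 1.936599. H(P,Q) = 0.066339 + 1.936599 = 2.0029

2.0029 bits


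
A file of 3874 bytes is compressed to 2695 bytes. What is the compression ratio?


Ratio = original / compressed = 3874 / 2695 = 1.4375

1.4375


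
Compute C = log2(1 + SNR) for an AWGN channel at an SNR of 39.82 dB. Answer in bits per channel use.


SNR_linear = 10^(39.82/10) = 9594.0063; C = log2(1 + SNR_linear) = log2(1 + 9594.0063) = 13.2281

13.2281 bits/channel use


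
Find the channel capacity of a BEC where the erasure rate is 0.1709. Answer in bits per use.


C = 1 - epsilon = 1 - 0.1709 = 0.8291

0.8291 bits


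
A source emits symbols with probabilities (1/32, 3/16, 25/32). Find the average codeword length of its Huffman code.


Huffman construction (repeatedly merge the two least-probable nodes; each merge adds 1 bit to every symbol beneath it): 1/32 + 3/16 = 7/32; 7/32 + 25/32 = 1. Resulting codeword lengths (in the order the probabilities were given): (2, 2, 1). L_avg = sum(p_i * l_i) = 1/32*2 + 3/16*2 + 25/32*1 = 39/32 = 1.2188

1.2188 bits


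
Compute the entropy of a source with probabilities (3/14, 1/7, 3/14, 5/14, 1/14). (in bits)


H = -sum(p_i * log2(p_i)). Terms: -(3/14)*log2(3/14) = 0.476227; -(1/7)*log2(1/7) = 0.401051; -(3/14)*log2(3/14) = 0.476227; -(5/14)*log2(5/14) = 0.530510; -(1/14)*log2(1/14) = 0.271954. H = 0.476227 + 0.401051 + 0.476227 + 0.530510 + 0.271954 = 2.156

2.156 bits


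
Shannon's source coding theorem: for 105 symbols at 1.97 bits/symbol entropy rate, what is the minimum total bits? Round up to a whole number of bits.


Minimum bits >= n * H = 105 * 1.97 = 206.85, rounded up to a whole number of bits = 207

207 bits


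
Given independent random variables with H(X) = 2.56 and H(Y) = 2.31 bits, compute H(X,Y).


For independent variables, H(X,Y) = H(X) + H(Y) = 2.56 + 2.31 = 4.87

4.87 bits


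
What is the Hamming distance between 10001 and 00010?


Count differing positions: ^ . . ^ ^ = 3 differences

3


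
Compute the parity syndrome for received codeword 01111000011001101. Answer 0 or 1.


Syndrome = XOR of all bits = 0 XOR 1 XOR 1 XOR 1 XOR 1 XOR 0 XOR 0 XOR 0 XOR 0 XOR 1 XOR 1 XOR 0 XOR 0 XOR 1 XOR 1 XOR 0 XOR 1 = 1

1


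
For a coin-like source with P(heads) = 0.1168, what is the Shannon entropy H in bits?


H = -p*log2(p) - (1-p)*log2(1-p). -0.1168*log2(0.1168) = 0.361833; -0.8832*log2(0.8832) = 0.158259. H = 0.361833 + 0.158259 = 0.5201

0.5201 bits


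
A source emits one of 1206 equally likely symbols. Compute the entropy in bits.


H = log2(n) = log2(1206) = 10.236

10.236 bits


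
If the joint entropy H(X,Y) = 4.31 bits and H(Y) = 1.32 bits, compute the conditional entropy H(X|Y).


H(X|Y) = H(X,Y) - H(Y) = 4.31 - 1.32 = 2.99

2.99 bits


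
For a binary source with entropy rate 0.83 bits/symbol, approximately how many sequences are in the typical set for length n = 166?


log2|A_typical| = nH = 166 * 0.83 = 137.78, so |A_typical| ~ 2^137.78 = 2.992e+41

2.992e+41


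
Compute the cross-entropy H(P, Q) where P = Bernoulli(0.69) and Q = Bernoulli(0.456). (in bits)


H(P,Q) = -p*log2(q) - (1-p)*log2(1-q). -0.69*log2(0.456) = 0.781697; -0.31*log2(0.544) = 0.272280. H(P,Q) = 0.781697 + 0.272280 = 1.054

1.054 bits


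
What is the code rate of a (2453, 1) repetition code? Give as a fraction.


Rate = k/n = 1/2453

1/2453


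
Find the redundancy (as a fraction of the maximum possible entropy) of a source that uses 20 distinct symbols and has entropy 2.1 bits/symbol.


H_max = log2(K) = log2(20) = 4.3219 bits/symbol. Redundancy = 1 - H/H_max = 1 - 2.1/4.3219 = 1 - 0.4859 = 0.5141

0.5141


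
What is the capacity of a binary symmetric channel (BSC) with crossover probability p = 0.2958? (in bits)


H(p) = -p*log2(p) - (1-p)*log2(1-p) = -0.2958*log2(0.2958) - 0.7042*log2(0.7042) = 0.519811 + 0.356285 = 0.8761. C = 1 - H(p) = 1 - 0.8761 = 0.1239

0.1239 bits


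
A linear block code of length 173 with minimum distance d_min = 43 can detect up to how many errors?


Detection capability = d_min - 1 = 43 - 1 = 42

42 errors


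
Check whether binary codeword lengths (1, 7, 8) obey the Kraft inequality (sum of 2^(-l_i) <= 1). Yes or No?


Kraft sum = sum(2^(-l_i)) = 0.5117, need <= 1. Result: satisfied (a binary prefix-free code with these lengths exists)

Yes


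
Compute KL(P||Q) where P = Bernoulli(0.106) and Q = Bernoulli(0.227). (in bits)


KL = p*log2(p/q) + (1-p)*log2((1-p)/(1-q)) = 0.106*log2(0.106/0.227) + 0.894*log2(0.894/0.773) = 0.0711

0.0711 bits


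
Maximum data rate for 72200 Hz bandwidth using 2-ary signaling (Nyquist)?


Rate = 2 * B * log2(M) = 2 * 72200 * 1.0 = 144400.0

144400.0 bps


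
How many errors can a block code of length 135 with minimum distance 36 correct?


Correction capability = floor((d-1)/2) = floor((36-1)/2) = 17

17 errors


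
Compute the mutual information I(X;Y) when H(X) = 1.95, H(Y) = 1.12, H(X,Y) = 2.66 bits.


I(X;Y) = H(X) + H(Y) - H(X,Y) = 1.95 + 1.12 - 2.66 = 0.41

0.41 bits


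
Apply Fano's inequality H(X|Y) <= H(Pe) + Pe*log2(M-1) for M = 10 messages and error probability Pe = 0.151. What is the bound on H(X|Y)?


H(Pe) = -Pe*log2(Pe) - (1-Pe)*log2(1-Pe) = -0.151*log2(0.151) - 0.849*log2(0.849) = 0.411834 + 0.200503 = 0.6123. Pe*log2(M-1) = 0.151*log2(9) = 0.478659. Bound = H(Pe) + Pe*log2(M-1) = 0.411834 + 0.200503 + 0.478659 = 1.091

1.091 bits


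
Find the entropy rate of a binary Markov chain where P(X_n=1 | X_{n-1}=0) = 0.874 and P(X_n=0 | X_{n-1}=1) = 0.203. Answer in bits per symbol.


Stationary distribution: pi_0 = p10/(p01+p10) = 0.1885, pi_1 = 0.8115. Entropy rate H' = pi_0*H(p01) + pi_1*H(p10) = 0.1885*0.5464 + 0.8115*0.7279 = 0.6937

0.6937 bits/symbol


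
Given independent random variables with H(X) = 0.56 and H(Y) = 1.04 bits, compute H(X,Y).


For independent variables, H(X,Y) = H(X) + H(Y) = 0.56 + 1.04 = 1.6

1.6 bits


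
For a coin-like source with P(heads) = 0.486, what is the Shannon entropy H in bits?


H = -p*log2(p) - (1-p)*log2(1-p). -0.486*log2(0.486) = 0.505912; -0.514*log2(0.514) = 0.493522. H = 0.505912 + 0.493522 = 0.9994

0.9994 bits


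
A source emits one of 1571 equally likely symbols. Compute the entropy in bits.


H = log2(n) = log2(1571) = 10.6175

10.6175 bits


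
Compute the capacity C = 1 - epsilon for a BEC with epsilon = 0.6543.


C = 1 - epsilon = 1 - 0.6543 = 0.3457

0.3457 bits


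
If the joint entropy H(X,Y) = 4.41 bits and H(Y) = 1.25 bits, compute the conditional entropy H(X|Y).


H(X|Y) = H(X,Y) - H(Y) = 4.41 - 1.25 = 3.16

3.16 bits


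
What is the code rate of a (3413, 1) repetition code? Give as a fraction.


Rate = k/n = 1/3413

1/3413


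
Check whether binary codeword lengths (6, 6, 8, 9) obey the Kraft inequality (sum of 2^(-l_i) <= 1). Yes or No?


Kraft sum = sum(2^(-l_i)) = 0.0371, need <= 1. Result: satisfied (a binary prefix-free code with these lengths exists)

Yes


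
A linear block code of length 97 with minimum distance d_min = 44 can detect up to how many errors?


Detection capability = d_min - 1 = 44 - 1 = 43

43 errors


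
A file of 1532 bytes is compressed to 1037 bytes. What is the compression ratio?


Ratio = original / compressed = 1532 / 1037 = 1.4773

1.4773


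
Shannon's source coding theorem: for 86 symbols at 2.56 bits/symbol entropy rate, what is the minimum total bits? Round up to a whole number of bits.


Minimum bits >= n * H = 86 * 2.56 = 220.16, rounded up to a whole number of bits = 221

221 bits


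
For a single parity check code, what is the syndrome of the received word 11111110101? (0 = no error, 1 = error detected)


Syndrome = XOR of all bits = 1 XOR 1 XOR 1 XOR 1 XOR 1 XOR 1 XOR 1 XOR 0 XOR 1 XOR 0 XOR 1 = 1

1


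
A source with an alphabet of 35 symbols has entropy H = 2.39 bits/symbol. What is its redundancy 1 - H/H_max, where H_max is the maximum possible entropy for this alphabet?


H_max = log2(K) = log2(35) = 5.1293 bits/symbol. Redundancy = 1 - H/H_max = 1 - 2.39/5.1293 = 1 - 0.466 = 0.534

0.534


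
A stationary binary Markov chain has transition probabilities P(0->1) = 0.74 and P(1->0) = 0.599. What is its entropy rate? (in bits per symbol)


Stationary distribution: pi_0 = p10/(p01+p10) = 0.4473, pi_1 = 0.5527. Entropy rate H' = pi_0*H(p01) + pi_1*H(p10) = 0.4473*0.8267 + 0.5527*0.9715 = 0.9068

0.9068 bits/symbol


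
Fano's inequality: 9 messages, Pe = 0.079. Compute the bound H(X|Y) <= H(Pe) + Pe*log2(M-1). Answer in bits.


H(Pe) = -Pe*log2(Pe) - (1-Pe)*log2(1-Pe) = -0.079*log2(0.079) - 0.921*log2(0.921) = 0.289298 + 0.109348 = 0.3986. Pe*log2(M-1) = 0.079*log2(8) = 0.237000. Bound = H(Pe) + Pe*log2(M-1) = 0.289298 + 0.109348 + 0.237000 = 0.6356

0.6356 bits


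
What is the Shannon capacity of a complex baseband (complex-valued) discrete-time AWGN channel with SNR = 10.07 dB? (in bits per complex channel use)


SNR_linear = 10^(10.07/10) = 10.1625; C = log2(1 + SNR_linear) = log2(1 + 10.1625) = 3.4806

3.4806 bits/channel use


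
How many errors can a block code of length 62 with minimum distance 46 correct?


Correction capability = floor((d-1)/2) = floor((46-1)/2) = 22

22 errors


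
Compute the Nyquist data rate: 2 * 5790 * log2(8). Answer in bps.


Rate = 2 * B * log2(M) = 2 * 5790 * 3.0 = 34740.0

34740.0 bps


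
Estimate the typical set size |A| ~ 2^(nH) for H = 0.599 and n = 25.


log2|A_typical| = nH = 25 * 0.599 = 14.975, so |A_typical| ~ 2^14.975 = 3.221e+04

3.221e+04


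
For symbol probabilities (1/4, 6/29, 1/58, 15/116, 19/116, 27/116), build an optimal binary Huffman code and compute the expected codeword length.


Huffman construction (repeatedly merge the two least-probable nodes; each merge adds 1 bit to every symbol beneath it): 1/58 + 15/116 = 17/116; 17/116 + 19/116 = 9/29; 6/29 + 27/116 = 51/116; 1/4 + 9/29 = 65/116; 51/116 + 65/116 = 1. Resulting codeword lengths (in the order the probabilities were given): (2, 2, 4, 4, 3, 2). L_avg = sum(p_i * l_i) = 1/4*2 + 6/29*2 + 1/58*4 + 15/116*4 + 19/116*3 + 27/116*2 = 285/116 = 2.4569

2.4569 bits


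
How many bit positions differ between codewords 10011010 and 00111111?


Count differing positions: ^ . ^ . . ^ . ^ = 4 differences

4


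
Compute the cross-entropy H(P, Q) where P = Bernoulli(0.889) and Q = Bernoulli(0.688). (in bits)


H(P,Q) = -p*log2(q) - (1-p)*log2(1-q). -0.889*log2(0.688) = 0.479633; -0.111*log2(0.312) = 0.186522. H(P,Q) = 0.479633 + 0.186522 = 0.6662

0.6662 bits


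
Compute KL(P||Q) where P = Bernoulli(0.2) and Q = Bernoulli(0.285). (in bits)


KL = p*log2(p/q) + (1-p)*log2((1-p)/(1-q)) = 0.2*log2(0.2/0.285) + 0.8*log2(0.8/0.715) = 0.0275

0.0275 bits


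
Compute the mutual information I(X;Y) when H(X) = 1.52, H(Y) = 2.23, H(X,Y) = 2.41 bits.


I(X;Y) = H(X) + H(Y) - H(X,Y) = 1.52 + 2.23 - 2.41 = 1.34

1.34 bits


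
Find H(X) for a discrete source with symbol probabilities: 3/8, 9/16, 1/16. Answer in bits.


H = -sum(p_i * log2(p_i)). Terms: -(3/8)*log2(3/8) = 0.530639; -(9/16)*log2(9/16) = 0.466917; -(1/16)*log2(1/16) = 0.250000. H = 0.530639 + 0.466917 + 0.250000 = 1.2476

1.2476 bits


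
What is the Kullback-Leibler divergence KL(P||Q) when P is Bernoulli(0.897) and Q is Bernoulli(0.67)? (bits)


KL = p*log2(p/q) + (1-p)*log2((1-p)/(1-q)) = 0.897*log2(0.897/0.67) + 0.103*log2(0.103/0.33) = 0.2046

0.2046 bits


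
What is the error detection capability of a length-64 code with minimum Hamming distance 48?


Detection capability = d_min - 1 = 48 - 1 = 47

47 errors


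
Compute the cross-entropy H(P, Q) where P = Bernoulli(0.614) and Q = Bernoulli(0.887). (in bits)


H(P,Q) = -p*log2(q) - (1-p)*log2(1-q). -0.614*log2(0.887) = 0.106218; -0.386*log2(0.113) = 1.214204. H(P,Q) = 0.106218 + 1.214204 = 1.3204

1.3204 bits


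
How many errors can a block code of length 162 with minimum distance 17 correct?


Correction capability = floor((d-1)/2) = floor((17-1)/2) = 8

8 errors


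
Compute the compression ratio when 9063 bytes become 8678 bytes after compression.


Ratio = original / compressed = 9063 / 8678 = 1.0444

1.0444


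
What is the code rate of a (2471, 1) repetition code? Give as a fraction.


Rate = k/n = 1/2471

1/2471


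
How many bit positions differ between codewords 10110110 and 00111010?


Count differing positions: ^ . . . ^ ^ . . = 3 differences

3


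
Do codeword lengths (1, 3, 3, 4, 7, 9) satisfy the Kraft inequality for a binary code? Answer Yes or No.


Kraft sum = sum(2^(-l_i)) = 0.8223, need <= 1. Result: satisfied (a binary prefix-free code with these lengths exists)

Yes


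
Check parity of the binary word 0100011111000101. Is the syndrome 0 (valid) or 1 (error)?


Syndrome = XOR of all bits = 0 XOR 1 XOR 0 XOR 0 XOR 0 XOR 1 XOR 1 XOR 1 XOR 1 XOR 1 XOR 0 XOR 0 XOR 0 XOR 1 XOR 0 XOR 1 = 0

0


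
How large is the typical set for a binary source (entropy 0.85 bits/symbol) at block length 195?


log2|A_typical| = nH = 195 * 0.85 = 165.75, so |A_typical| ~ 2^165.75 = 7.865e+49

7.865e+49


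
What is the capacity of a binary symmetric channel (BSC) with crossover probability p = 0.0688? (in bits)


H(p) = -p*log2(p) - (1-p)*log2(1-p) = -0.0688*log2(0.0688) - 0.9312*log2(0.9312) = 0.265668 + 0.095762 = 0.3614. C = 1 - H(p) = 1 - 0.3614 = 0.6386

0.6386 bits


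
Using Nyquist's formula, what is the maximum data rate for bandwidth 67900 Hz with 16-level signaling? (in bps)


Rate = 2 * B * log2(M) = 2 * 67900 * 4.0 = 543200.0

543200.0 bps


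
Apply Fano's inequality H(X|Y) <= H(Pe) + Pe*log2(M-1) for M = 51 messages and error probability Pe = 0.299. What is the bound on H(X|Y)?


H(Pe) = -Pe*log2(Pe) - (1-Pe)*log2(1-Pe) = -0.299*log2(0.299) - 0.701*log2(0.701) = 0.520793 + 0.359272 = 0.8801. Pe*log2(M-1) = 0.299*log2(50) = 1.687513. Bound = H(Pe) + Pe*log2(M-1) = 0.520793 + 0.359272 + 1.687513 = 2.5676

2.5676 bits


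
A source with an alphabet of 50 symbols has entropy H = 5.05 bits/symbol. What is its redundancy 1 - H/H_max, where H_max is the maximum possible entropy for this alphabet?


H_max = log2(K) = log2(50) = 5.6439 bits/symbol. Redundancy = 1 - H/H_max = 1 - 5.05/5.6439 = 1 - 0.8948 = 0.1052

0.1052


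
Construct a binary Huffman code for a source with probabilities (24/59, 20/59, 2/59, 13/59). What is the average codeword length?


Huffman construction (repeatedly merge the two least-probable nodes; each merge adds 1 bit to every symbol beneath it): 2/59 + 13/59 = 15/59; 15/59 + 20/59 = 35/59; 24/59 + 35/59 = 1. Resulting codeword lengths (in the order the probabilities were given): (1, 2, 3, 3). L_avg = sum(p_i * l_i) = 24/59*1 + 20/59*2 + 2/59*3 + 13/59*3 = 109/59 = 1.8475

1.8475 bits


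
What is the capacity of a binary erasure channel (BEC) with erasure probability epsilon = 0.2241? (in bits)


C = 1 - epsilon = 1 - 0.2241 = 0.7759

0.7759 bits


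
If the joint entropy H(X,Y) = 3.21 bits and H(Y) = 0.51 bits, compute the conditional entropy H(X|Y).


H(X|Y) = H(X,Y) - H(Y) = 3.21 - 0.51 = 2.7

2.7 bits
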